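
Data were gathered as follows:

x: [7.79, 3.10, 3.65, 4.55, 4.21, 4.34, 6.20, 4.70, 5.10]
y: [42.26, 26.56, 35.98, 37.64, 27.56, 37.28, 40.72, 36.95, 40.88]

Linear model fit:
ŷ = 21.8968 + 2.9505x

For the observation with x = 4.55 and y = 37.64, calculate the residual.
Residual = 2.3184

The residual is the difference between the actual value and the predicted value:

Residual = y - ŷ

Step 1: Calculate predicted value
ŷ = 21.8968 + 2.9505 × 4.55
ŷ = 35.3216

Step 2: Calculate residual
Residual = 37.64 - 35.3216
Residual = 2.3184

Sign check: y > ŷ, so the point is above the line and the fit underestimates here.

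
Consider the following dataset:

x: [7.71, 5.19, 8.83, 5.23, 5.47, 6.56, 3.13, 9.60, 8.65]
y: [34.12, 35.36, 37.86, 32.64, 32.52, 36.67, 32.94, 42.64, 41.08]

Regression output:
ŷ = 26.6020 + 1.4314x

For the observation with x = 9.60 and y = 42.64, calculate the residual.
Residual = 2.2966

The residual is the difference between the actual value and the predicted value:

Residual = y - ŷ

Step 1: Calculate predicted value
ŷ = 26.6020 + 1.4314 × 9.60
ŷ = 40.3434

Step 2: Calculate residual
Residual = 42.64 - 40.3434
Residual = 2.2966

The residual is positive, so the observed y = 42.64 sits above the regression line (the line underestimates it by 2.2966).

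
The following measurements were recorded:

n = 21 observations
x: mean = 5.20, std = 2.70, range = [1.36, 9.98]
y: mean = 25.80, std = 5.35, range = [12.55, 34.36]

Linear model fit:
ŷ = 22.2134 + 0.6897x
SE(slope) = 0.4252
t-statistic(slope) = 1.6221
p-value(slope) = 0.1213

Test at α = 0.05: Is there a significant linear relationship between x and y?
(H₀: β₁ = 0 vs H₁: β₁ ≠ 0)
p-value = 0.1213 ≥ α = 0.05, so we fail to reject H₀. The relationship is not significant.

Hypothesis test for the slope coefficient:

H₀: β₁ = 0 (no linear relationship)
H₁: β₁ ≠ 0 (linear relationship exists)

Test statistic: t = β̂₁ / SE(β̂₁) = 0.6897 / 0.4252 = 1.6221

p = 0.1213: how often a slope estimate this far from 0 (in SE units) would arise by chance if β₁ were truly 0.

Decision rule: reject H₀ if p-value < α.
p-value = 0.1213 ≥ α = 0.05 → fail to reject H₀.

At α = 0.05 the data do not provide convincing evidence of a nonzero slope.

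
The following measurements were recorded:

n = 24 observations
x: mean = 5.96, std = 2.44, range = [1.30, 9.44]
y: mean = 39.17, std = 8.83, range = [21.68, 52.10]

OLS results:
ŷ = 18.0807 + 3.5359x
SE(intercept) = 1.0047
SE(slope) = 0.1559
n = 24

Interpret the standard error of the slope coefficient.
The slope 3.5359 is pinned down to within about ±0.1559 (one SE) by these data — relative uncertainty 4.4%, i.e. precise.

SE(β̂₁) = 0.1559 says: if we drew many samples of n = 24 from the same population and refit each time, the fitted slopes would scatter with a standard deviation of roughly 0.1559 around the true β₁.

Relative precision:
- SE / |β̂₁| = 0.1559 / 3.5359 = 4.4%
- Rule of thumb (under 20%: precise; 20% to under 50%: moderately precise; 50% or more: imprecise) → precise

Link to interval estimation: a confidence interval for β₁ is β̂₁ ± t* × 0.1559, so SE sets the half-width per unit of t*.

What drives SE(β̂₁): larger n (here n = 24) → smaller SE; wider spread of x values → smaller SE.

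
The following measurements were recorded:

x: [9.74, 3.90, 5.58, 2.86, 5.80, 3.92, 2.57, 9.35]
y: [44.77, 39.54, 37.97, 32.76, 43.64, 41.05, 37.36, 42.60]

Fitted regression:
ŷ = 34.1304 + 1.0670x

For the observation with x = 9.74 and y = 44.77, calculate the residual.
Residual = 0.2470

The residual is the difference between the actual value and the predicted value:

Residual = y - ŷ

Step 1: Calculate predicted value
ŷ = 34.1304 + 1.0670 × 9.74
ŷ = 44.5230

Step 2: Calculate residual
Residual = 44.77 - 44.5230
Residual = 0.2470

Interpretation: the model underestimates the actual value by 0.2470 at this point (positive residual → observation lies above the fitted line).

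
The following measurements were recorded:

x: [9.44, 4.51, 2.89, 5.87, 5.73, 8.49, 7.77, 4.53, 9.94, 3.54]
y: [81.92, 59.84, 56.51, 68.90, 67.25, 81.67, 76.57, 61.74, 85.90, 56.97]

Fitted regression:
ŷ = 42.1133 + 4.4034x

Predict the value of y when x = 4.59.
ŷ = 62.3249

x = 4.59 lies inside the observed range [2.89, 9.94], so the fitted equation applies directly:

ŷ = 42.1133 + 4.4034 × 4.59
ŷ = 42.1133 + 20.2116
ŷ = 62.3249

This is the fitted mean response at that x — an individual observation would come with a wider prediction interval.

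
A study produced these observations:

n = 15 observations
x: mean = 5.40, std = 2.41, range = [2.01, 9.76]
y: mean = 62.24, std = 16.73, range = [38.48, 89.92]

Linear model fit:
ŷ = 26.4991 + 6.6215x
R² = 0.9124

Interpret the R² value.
The model explains 91.24% of the variance in y (R² = 0.9124), leaving 8.76% unexplained; the fit is strong.

R² (coefficient of determination) measures the proportion of variance in y explained by the regression model.

Here R² = 0.9124:
- Explained: 91.24% of the variation in y
- Unexplained (residual): 100% − 91.24% = 8.76%
- Rule of thumb (below 0.3 weak; 0.3 to below 0.7 moderate; 0.7 and above strong) → strong

Calculation: R² = 1 − (SS_res / SS_tot), where SS_res is the sum of squared residuals and SS_tot the total sum of squares.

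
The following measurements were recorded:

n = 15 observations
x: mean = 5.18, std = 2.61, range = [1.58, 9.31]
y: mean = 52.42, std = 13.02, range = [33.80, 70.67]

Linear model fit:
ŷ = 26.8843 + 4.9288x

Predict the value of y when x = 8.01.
ŷ = 66.3640

Plug x = 8.01 into the fitted line:

ŷ = 26.8843 + 4.9288 × 8.01
ŷ = 26.8843 + 39.4797
ŷ = 66.3640

This is the fitted mean response at that x — an individual observation would come with a wider prediction interval.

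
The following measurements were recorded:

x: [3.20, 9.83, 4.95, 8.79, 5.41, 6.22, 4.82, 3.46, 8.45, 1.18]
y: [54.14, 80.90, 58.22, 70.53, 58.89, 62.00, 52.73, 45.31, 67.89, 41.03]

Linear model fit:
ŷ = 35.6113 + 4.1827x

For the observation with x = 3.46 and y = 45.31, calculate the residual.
Residual = -4.7734

The residual is the difference between the actual value and the predicted value:

Residual = y - ŷ

Step 1: Calculate predicted value
ŷ = 35.6113 + 4.1827 × 3.46
ŷ = 50.0834

Step 2: Calculate residual
Residual = 45.31 - 50.0834
Residual = -4.7734

The residual is negative, so the observed y = 45.31 sits below the regression line (the line overestimates it by 4.7734).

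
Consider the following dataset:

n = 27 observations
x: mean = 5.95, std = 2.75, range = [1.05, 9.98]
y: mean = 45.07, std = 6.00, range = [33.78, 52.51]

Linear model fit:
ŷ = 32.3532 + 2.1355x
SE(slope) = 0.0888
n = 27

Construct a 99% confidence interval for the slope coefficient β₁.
The 99% CI for β₁ is (1.8880, 2.3830)

Confidence interval for the slope:

The 99% CI for β₁ is: β̂₁ ± t*(α/2, n-2) × SE(β̂₁)

Step 1: Find critical t-value
- Confidence level = 0.99
- Degrees of freedom = n - 2 = 27 - 2 = 25
- t*(α/2, 25) = 2.7874

Step 2: Calculate margin of error
Margin = 2.7874 × 0.0888 = 0.2475

Step 3: Construct interval
CI = 2.1355 ± 0.2475
CI = (1.8880, 2.3830)

Interpretation: intervals built this way capture the true β₁ in 99% of repeated samples; here the plausible range for the per-unit effect of x on y is 1.8880 to 2.3830.
Since 0 is outside the interval, a two-sided test at α = 0.01 would reject H₀: β₁ = 0.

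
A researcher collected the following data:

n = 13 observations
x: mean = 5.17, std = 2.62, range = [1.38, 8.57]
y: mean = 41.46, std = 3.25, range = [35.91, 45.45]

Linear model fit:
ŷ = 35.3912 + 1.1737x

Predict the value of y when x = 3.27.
ŷ = 39.2292

Plug x = 3.27 into the fitted line:

ŷ = 35.3912 + 1.1737 × 3.27
ŷ = 35.3912 + 3.8380
ŷ = 39.2292

This is a point prediction; actual observations scatter around it by roughly the residual standard deviation.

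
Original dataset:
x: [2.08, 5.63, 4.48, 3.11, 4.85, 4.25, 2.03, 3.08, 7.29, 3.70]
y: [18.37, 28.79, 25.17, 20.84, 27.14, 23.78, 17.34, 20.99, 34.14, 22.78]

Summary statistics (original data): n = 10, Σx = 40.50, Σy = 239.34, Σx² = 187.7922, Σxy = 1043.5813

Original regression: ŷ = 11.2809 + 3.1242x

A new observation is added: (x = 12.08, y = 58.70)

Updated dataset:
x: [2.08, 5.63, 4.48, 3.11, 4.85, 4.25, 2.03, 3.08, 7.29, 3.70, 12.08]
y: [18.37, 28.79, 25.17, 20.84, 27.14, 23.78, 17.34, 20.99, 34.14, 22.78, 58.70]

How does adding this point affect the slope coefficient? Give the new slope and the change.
The slope changes from 3.1242 to 3.9818 (change of +0.8576, or +27.5%).

x = 12.08 lies well outside the original x-range [2.03, 7.29] (x̄ ≈ 4.05), so this observation has high leverage and can move the slope substantially.

Step 1: Update the sums with the new point (n goes from 10 to 11)
Σx  = 40.50 + 12.08 = 52.58
Σy  = 239.34 + 58.70 = 298.04
Σx² = 187.7922 + 12.08² = 187.7922 + 145.9264 = 333.7186
Σxy = 1043.5813 + 12.08×58.70 = 1043.5813 + 709.0960 = 1752.6773

Step 2: Recompute the slope with b₁ = (nΣxy − ΣxΣy) / (nΣx² − (Σx)²)
Numerator   = 11×1752.6773 − 52.58×298.04 = 19279.4503 − 15670.9432 = 3608.5071
Denominator = 11×333.7186 − 52.58² = 3670.9046 − 2764.6564 = 906.2482
b₁(new) = 3608.5071 / 906.2482 = 3.9818

(Same formula on the original sums: (10×1043.5813 − 40.50×239.34) / (10×187.7922 − 40.50²) = 742.5430 / 237.6720 = 3.1242, matching the given fit.)

Step 3: Change in slope
Δβ₁ = 3.9818 − 3.1242 = +0.8576
Relative change = +0.8576 / 3.1242 × 100% = +27.5%
→ the slope increases when the point is added.

A high-leverage point only changes the slope if it is off the original line; here y = 58.70 is above the original trend, so the slope increases.
In practice: investigate whether it comes from the same population as the rest of the sample.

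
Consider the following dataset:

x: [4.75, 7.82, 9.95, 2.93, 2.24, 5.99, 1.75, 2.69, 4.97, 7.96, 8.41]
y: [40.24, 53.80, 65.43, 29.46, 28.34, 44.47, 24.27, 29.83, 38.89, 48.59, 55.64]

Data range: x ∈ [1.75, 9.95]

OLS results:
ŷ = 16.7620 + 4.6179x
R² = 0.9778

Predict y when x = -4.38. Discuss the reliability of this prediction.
ŷ = -3.4644 (extrapolation — x = -4.38 lies outside [1.75, 9.95], so reliability is low).

Prediction calculation:
ŷ = 16.7620 + 4.6179 × (-4.38)
ŷ = -3.4644

Reliability:
- Data range: x ∈ [1.75, 9.95]
- Prediction point: x = -4.38 is 6.13 units below the observed range → this is EXTRAPOLATION, not interpolation

Why that matters here:
- The linear relationship may not hold outside the observed range
- R² describes fit only over the sampled x values; it says nothing about behaviour beyond them
- The standard error of prediction grows with (x − x̄)², and x = -4.38 is far from x̄ = 5.41

The R² = 0.9778 only validates the fit within [1.75, 9.95]; treat ŷ = -3.4644 with caution.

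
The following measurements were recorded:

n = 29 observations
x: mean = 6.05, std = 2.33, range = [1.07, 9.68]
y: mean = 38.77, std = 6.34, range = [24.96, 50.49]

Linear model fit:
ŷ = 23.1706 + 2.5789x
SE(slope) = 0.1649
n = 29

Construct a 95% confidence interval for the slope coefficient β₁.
The 95% CI for β₁ is (2.2406, 2.9172)

Confidence interval for the slope:

The 95% CI for β₁ is: β̂₁ ± t*(α/2, n-2) × SE(β̂₁)

Step 1: Find critical t-value
- Confidence level = 0.95
- Degrees of freedom = n - 2 = 29 - 2 = 27
- t*(α/2, 27) = 2.0518

Step 2: Calculate margin of error
Margin = 2.0518 × 0.1649 = 0.3383

Step 3: Construct interval
CI = 2.5789 ± 0.3383
CI = (2.2406, 2.9172)

Interpretation: We are 95% confident that the true slope β₁ lies between 2.2406 and 2.9172.
Both endpoints are positive, so the data support a genuinely positive slope at this confidence level.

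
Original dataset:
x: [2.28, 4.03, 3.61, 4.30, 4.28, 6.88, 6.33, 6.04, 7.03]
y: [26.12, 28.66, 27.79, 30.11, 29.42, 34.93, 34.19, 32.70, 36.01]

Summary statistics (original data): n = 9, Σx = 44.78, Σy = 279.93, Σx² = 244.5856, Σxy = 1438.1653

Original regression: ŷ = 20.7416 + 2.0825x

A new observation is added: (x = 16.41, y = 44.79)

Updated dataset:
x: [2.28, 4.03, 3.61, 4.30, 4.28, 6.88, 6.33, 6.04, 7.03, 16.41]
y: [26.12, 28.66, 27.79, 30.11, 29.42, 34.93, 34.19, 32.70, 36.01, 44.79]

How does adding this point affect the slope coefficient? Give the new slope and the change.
Adding the point moves β₁ from 2.0825 to 1.3353, i.e. it decreases by 0.7472 (-35.9%).

x = 16.41 lies well outside the original x-range [2.28, 7.03] (x̄ ≈ 4.98), so this observation has high leverage and can move the slope substantially.

Step 1: Update the sums with the new point (n goes from 9 to 10)
Σx  = 44.78 + 16.41 = 61.19
Σy  = 279.93 + 44.79 = 324.72
Σx² = 244.5856 + 16.41² = 244.5856 + 269.2881 = 513.8737
Σxy = 1438.1653 + 16.41×44.79 = 1438.1653 + 735.0039 = 2173.1692

Step 2: Recompute the slope with b₁ = (nΣxy − ΣxΣy) / (nΣx² − (Σx)²)
Numerator   = 10×2173.1692 − 61.19×324.72 = 21731.6920 − 19869.6168 = 1862.0752
Denominator = 10×513.8737 − 61.19² = 5138.7370 − 3744.2161 = 1394.5209
b₁(new) = 1862.0752 / 1394.5209 = 1.3353

(Same formula on the original sums: (9×1438.1653 − 44.78×279.93) / (9×244.5856 − 44.78²) = 408.2223 / 196.0220 = 2.0825, matching the given fit.)

Step 3: Change in slope
Δβ₁ = 1.3353 − 2.0825 = -0.7472
Relative change = -0.7472 / 2.0825 × 100% = -35.9%
→ the slope decreases when the point is added.

Because the point sits below the extension of the original line at a high-leverage x, it tilts the fit down.
In practice: investigate whether it comes from the same population as the rest of the sample.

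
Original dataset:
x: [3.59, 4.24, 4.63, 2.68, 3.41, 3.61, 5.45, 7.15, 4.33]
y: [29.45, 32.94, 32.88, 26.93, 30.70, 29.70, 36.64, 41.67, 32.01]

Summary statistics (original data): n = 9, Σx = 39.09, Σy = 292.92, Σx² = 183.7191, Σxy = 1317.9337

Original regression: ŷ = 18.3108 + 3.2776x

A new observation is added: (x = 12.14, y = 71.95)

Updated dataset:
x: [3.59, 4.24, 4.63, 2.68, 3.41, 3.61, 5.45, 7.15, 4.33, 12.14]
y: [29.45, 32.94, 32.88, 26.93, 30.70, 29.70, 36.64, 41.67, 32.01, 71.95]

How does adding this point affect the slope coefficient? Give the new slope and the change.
New slope β₁ = 4.6932 versus 3.2776 before: a change of +1.4156 (+43.2%).

x = 12.14 lies well outside the original x-range [2.68, 7.15] (x̄ ≈ 4.34), so this observation has high leverage and can move the slope substantially.

Step 1: Update the sums with the new point (n goes from 9 to 10)
Σx  = 39.09 + 12.14 = 51.23
Σy  = 292.92 + 71.95 = 364.87
Σx² = 183.7191 + 12.14² = 183.7191 + 147.3796 = 331.0987
Σxy = 1317.9337 + 12.14×71.95 = 1317.9337 + 873.4730 = 2191.4067

Step 2: Recompute the slope with b₁ = (nΣxy − ΣxΣy) / (nΣx² − (Σx)²)
Numerator   = 10×2191.4067 − 51.23×364.87 = 21914.0670 − 18692.2901 = 3221.7769
Denominator = 10×331.0987 − 51.23² = 3310.9870 − 2624.5129 = 686.4741
b₁(new) = 3221.7769 / 686.4741 = 4.6932

(Same formula on the original sums: (9×1317.9337 − 39.09×292.92) / (9×183.7191 − 39.09²) = 411.1605 / 125.4438 = 3.2776, matching the given fit.)

Step 3: Change in slope
Δβ₁ = 4.6932 − 3.2776 = +1.4156
Relative change = +1.4156 / 3.2776 × 100% = +43.2%
→ the slope increases when the point is added.

Because the point sits above the extension of the original line at a high-leverage x, it tilts the fit up.
In practice: examine leverage (hᵢ) and Cook's distance rather than deleting it automatically; investigate whether it comes from the same population as the rest of the sample.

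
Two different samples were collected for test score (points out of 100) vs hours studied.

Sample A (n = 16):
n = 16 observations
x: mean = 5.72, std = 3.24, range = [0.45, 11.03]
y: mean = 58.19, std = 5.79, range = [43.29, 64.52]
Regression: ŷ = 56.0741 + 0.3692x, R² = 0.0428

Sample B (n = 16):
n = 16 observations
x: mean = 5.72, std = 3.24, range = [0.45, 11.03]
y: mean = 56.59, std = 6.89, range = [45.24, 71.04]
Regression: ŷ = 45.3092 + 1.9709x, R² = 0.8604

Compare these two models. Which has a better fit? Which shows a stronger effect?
Model B has the better fit (R² = 0.8604 vs 0.0428). Model B shows the stronger effect (|β₁| = 1.9709 vs 0.3692).

Model Comparison:

Goodness of fit (R²):
- Model A: R² = 0.0428 → 4.28% of variance in test score explained
- Model B: R² = 0.8604 → 86.04% of variance in test score explained
- 0.8604 > 0.0428 → Model B has the better fit

Strength of effect — compare |β₁|:
- Model A: β₁ = 0.3692 → predicted test score rises 0.3692 points per additional hour of study time
- Model B: β₁ = 1.9709 → predicted test score rises 1.9709 points per additional hour of study time
- |0.3692| < |1.9709| → Model B shows the stronger marginal effect

Notes:
- The two samples could reflect different populations, time periods, or measurement quality.
- R² measures how tightly points cluster around the line; β₁ measures how steep the line is — they answer different questions.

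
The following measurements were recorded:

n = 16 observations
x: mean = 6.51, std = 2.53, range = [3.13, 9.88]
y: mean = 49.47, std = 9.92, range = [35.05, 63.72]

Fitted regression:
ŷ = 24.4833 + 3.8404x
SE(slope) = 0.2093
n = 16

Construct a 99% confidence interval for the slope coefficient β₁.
The 99% CI for β₁ is (3.2174, 4.4634)

Confidence interval for the slope:

The 99% CI for β₁ is: β̂₁ ± t*(α/2, n-2) × SE(β̂₁)

Step 1: Find critical t-value
- Confidence level = 0.99
- Degrees of freedom = n - 2 = 16 - 2 = 14
- t*(α/2, 14) = 2.9768

Step 2: Calculate margin of error
Margin = 2.9768 × 0.2093 = 0.6230

Step 3: Construct interval
CI = 3.8404 ± 0.6230
CI = (3.2174, 4.4634)

Interpretation: each one-unit increase in x is associated with a change in mean y of between 3.2174 and 4.4634, with 99% confidence.
Both endpoints are positive, so the data support a genuinely positive slope at this confidence level.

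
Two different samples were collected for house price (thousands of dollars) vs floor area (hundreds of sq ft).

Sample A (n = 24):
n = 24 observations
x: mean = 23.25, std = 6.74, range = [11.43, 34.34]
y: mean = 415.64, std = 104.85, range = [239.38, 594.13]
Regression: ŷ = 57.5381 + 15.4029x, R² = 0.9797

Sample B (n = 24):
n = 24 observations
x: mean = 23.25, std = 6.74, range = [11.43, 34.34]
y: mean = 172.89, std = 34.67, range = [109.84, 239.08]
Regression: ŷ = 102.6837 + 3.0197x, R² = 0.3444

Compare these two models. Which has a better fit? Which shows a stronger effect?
Model A has the better fit (R² = 0.9797 vs 0.3444). Model A shows the stronger effect (|β₁| = 15.4029 vs 3.0197).

Model Comparison:

Goodness of fit (R²):
- Model A: R² = 0.9797 → 97.97% of variance in house price explained
- Model B: R² = 0.3444 → 34.44% of variance in house price explained
- 0.9797 > 0.3444 → Model A has the better fit

Strength of effect — compare |β₁|:
- Model A: β₁ = 15.4029 → predicted house price rises 15.4029 thousand dollars per additional hundred sq ft of floor area
- Model B: β₁ = 3.0197 → predicted house price rises 3.0197 thousand dollars per additional hundred sq ft of floor area
- |15.4029| > |3.0197| → Model A shows the stronger marginal effect

Notes:
- A steeper slope doesn't make a better model if the scatter around the line is large.
- A better fit (higher R²) doesn't necessarily mean a more important relationship.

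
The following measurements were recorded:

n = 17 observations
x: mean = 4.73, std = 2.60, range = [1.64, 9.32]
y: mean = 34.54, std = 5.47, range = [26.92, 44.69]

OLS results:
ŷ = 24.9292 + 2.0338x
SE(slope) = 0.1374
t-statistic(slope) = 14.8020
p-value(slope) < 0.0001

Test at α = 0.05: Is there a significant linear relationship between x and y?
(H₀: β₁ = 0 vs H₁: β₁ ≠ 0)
Reject H₀: p-value < 0.0001 < α = 0.05. The linear relationship is significant at the 5% level.

Hypothesis test for the slope coefficient:

H₀: β₁ = 0 (no linear relationship)
H₁: β₁ ≠ 0 (linear relationship exists)

Test statistic: t = β̂₁ / SE(β̂₁) = 2.0338 / 0.1374 = 14.8020

The p-value (<0.0001) is the probability, under H₀, of a t-statistic at least as extreme as |t| = 14.8020 (two-sided, df = n − 2 = 15).

Decision rule: reject H₀ if p-value < α.
p-value < 0.0001 < α = 0.05 → reject H₀.

There is sufficient evidence at the 5% significance level to conclude that a linear relationship exists between x and y.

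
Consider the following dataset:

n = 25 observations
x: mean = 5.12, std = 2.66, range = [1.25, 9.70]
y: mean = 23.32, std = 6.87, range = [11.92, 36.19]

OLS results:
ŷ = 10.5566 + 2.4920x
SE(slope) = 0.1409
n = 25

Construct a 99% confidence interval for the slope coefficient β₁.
The 99% CI for β₁ is (2.0965, 2.8875)

Confidence interval for the slope:

The 99% CI for β₁ is: β̂₁ ± t*(α/2, n-2) × SE(β̂₁)

Step 1: Find critical t-value
- Confidence level = 0.99
- Degrees of freedom = n - 2 = 25 - 2 = 23
- t*(α/2, 23) = 2.8073

Step 2: Calculate margin of error
Margin = 2.8073 × 0.1409 = 0.3955

Step 3: Construct interval
CI = 2.4920 ± 0.3955
CI = (2.0965, 2.8875)

Interpretation: each one-unit increase in x is associated with a change in mean y of between 2.0965 and 2.8875, with 99% confidence.
The interval does not include 0, suggesting a significant linear relationship.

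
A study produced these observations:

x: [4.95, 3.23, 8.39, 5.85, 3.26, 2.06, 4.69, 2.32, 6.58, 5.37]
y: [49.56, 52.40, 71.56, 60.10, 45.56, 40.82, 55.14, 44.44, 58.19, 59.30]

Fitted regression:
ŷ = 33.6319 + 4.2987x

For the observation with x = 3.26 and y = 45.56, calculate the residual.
Residual = -2.0857

The residual is the difference between the actual value and the predicted value:

Residual = y - ŷ

Step 1: Calculate predicted value
ŷ = 33.6319 + 4.2987 × 3.26
ŷ = 47.6457

Step 2: Calculate residual
Residual = 45.56 - 47.6457
Residual = -2.0857

Interpretation: the model overestimates the actual value by 2.0857 at this point (negative residual → observation lies below the fitted line).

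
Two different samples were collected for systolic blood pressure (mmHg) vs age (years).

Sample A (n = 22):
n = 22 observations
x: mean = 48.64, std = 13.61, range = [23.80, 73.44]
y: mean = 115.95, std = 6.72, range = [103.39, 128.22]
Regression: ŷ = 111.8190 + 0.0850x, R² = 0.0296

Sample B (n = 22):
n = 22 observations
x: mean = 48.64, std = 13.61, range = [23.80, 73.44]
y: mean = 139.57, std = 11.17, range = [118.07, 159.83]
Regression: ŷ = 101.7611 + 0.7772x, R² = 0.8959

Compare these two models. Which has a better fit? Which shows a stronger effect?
Model B has the better fit (R² = 0.8959 vs 0.0296). Model B shows the stronger effect (|β₁| = 0.7772 vs 0.0850).

Model Comparison:

Goodness of fit (R²):
- Model A: R² = 0.0296 → 2.96% of variance in blood pressure explained
- Model B: R² = 0.8959 → 89.59% of variance in blood pressure explained
- 0.8959 > 0.0296 → Model B has the better fit

Strength of effect — compare |β₁|:
- Model A: β₁ = 0.0850 → predicted blood pressure rises 0.0850 mmHg per additional year of age
- Model B: β₁ = 0.7772 → predicted blood pressure rises 0.7772 mmHg per additional year of age
- |0.0850| < |0.7772| → Model B shows the stronger marginal effect

Notes:
- The two samples could reflect different populations, time periods, or measurement quality.
- A better fit (higher R²) doesn't necessarily mean a more important relationship.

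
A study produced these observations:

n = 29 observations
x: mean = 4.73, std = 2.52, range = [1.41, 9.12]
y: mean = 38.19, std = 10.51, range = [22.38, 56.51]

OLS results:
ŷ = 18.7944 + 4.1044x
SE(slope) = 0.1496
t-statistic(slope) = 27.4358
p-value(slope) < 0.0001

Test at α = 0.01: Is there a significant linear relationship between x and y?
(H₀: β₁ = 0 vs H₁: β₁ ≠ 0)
Since p-value < 0.0001 < α = 0.01, reject H₀ — the slope is significantly different from 0.

Hypothesis test for the slope coefficient:

H₀: β₁ = 0 (no linear relationship)
H₁: β₁ ≠ 0 (linear relationship exists)

Test statistic: t = β̂₁ / SE(β̂₁) = 4.1044 / 0.1496 = 27.4358

p < 0.0001: how often a slope estimate this far from 0 (in SE units) would arise by chance if β₁ were truly 0.

Decision rule: reject H₀ if p-value < α.
p-value < 0.0001 < α = 0.01 → reject H₀.

At α = 0.01 the data do provide convincing evidence of a nonzero slope.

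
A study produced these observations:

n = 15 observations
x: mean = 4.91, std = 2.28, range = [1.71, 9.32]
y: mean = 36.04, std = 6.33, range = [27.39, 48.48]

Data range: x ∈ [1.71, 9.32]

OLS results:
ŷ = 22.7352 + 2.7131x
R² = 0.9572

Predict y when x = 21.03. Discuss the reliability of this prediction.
The equation gives ŷ = 79.7917; however x = 21.03 is 11.71 units above the observed range, so this extrapolated value should not be trusted.

Prediction calculation:
ŷ = 22.7352 + 2.7131 × 21.03
ŷ = 79.7917

Reliability:
- Data range: x ∈ [1.71, 9.32]
- Prediction point: x = 21.03 is 11.71 units above the observed range → this is EXTRAPOLATION, not interpolation

Why that matters here:
- Real relationships often flatten, saturate, or turn nonlinear at extremes
- The standard error of prediction grows with (x − x̄)², and x = 21.03 is far from x̄ = 4.91

The R² = 0.9572 only validates the fit within [1.71, 9.32]; treat ŷ = 79.7917 with caution.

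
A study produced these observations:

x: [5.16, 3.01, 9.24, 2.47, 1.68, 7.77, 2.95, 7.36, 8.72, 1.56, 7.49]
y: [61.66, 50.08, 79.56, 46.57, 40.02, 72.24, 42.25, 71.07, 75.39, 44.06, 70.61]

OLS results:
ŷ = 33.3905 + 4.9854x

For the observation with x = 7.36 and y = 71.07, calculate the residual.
Residual = 0.9870

The residual is the difference between the actual value and the predicted value:

Residual = y - ŷ

Step 1: Calculate predicted value
ŷ = 33.3905 + 4.9854 × 7.36
ŷ = 70.0830

Step 2: Calculate residual
Residual = 71.07 - 70.0830
Residual = 0.9870

Interpretation: the model underestimates the actual value by 0.9870 at this point (positive residual → observation lies above the fitted line).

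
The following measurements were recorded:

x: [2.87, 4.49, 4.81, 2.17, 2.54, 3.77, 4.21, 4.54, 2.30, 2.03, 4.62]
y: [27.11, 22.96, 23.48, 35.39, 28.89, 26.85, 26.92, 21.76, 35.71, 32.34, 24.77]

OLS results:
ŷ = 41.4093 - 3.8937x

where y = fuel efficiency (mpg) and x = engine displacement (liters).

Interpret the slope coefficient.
On average, fuel efficiency is about 3.8937 mpg lower for every extra liter of engine displacement.

The slope β₁ = -3.8937 gives the rate at which the fitted fuel efficiency changes with engine displacement.

Interpretation:
- Engine displacement up by 1 liter → predicted fuel efficiency decreases by 3.8937 mpg
- The effect is assumed constant over the observed range of x (linearity)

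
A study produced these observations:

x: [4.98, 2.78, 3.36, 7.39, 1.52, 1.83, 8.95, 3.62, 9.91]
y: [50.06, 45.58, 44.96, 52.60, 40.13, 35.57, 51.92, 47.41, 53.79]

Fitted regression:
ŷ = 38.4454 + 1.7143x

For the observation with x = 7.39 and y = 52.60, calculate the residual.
Residual = 1.4859

The residual is the difference between the actual value and the predicted value:

Residual = y - ŷ

Step 1: Calculate predicted value
ŷ = 38.4454 + 1.7143 × 7.39
ŷ = 51.1141

Step 2: Calculate residual
Residual = 52.60 - 51.1141
Residual = 1.4859

Sign check: y > ŷ, so the point is above the line and the fit underestimates here.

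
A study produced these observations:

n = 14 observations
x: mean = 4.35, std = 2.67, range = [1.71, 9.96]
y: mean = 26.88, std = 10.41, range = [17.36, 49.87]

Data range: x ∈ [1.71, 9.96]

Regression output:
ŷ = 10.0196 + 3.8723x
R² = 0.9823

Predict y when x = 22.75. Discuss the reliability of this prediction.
The equation gives ŷ = 98.1144; however x = 22.75 is 12.79 units above the observed range, so this extrapolated value should not be trusted.

Prediction calculation:
ŷ = 10.0196 + 3.8723 × 22.75
ŷ = 98.1144

Reliability:
- Data range: x ∈ [1.71, 9.96]
- Prediction point: x = 22.75 is 12.79 units above the observed range → this is EXTRAPOLATION, not interpolation

Why that matters here:
- Real relationships often flatten, saturate, or turn nonlinear at extremes
- The linear relationship may not hold outside the observed range
- The standard error of prediction grows with (x − x̄)², and x = 22.75 is far from x̄ = 4.35

Report the number if required, but flag clearly that it is an extrapolation.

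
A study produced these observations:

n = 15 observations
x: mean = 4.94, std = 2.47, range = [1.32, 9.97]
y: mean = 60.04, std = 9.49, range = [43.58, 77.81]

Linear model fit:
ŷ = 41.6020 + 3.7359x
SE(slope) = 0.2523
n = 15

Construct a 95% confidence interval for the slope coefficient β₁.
The 95% CI for β₁ is (3.1908, 4.2810)

Confidence interval for the slope:

The 95% CI for β₁ is: β̂₁ ± t*(α/2, n-2) × SE(β̂₁)

Step 1: Find critical t-value
- Confidence level = 0.95
- Degrees of freedom = n - 2 = 15 - 2 = 13
- t*(α/2, 13) = 2.1604

Step 2: Calculate margin of error
Margin = 2.1604 × 0.2523 = 0.5451

Step 3: Construct interval
CI = 3.7359 ± 0.5451
CI = (3.1908, 4.2810)

Interpretation: each one-unit increase in x is associated with a change in mean y of between 3.1908 and 4.2810, with 95% confidence.
Both endpoints are positive, so the data support a genuinely positive slope at this confidence level.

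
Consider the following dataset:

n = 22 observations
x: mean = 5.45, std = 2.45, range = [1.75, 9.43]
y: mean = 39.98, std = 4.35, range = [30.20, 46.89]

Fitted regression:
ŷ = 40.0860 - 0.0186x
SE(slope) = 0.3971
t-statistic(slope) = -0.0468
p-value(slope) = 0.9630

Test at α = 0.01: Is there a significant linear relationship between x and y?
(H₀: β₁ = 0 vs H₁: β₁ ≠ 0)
Fail to reject H₀: p-value = 0.9630 ≥ α = 0.01. The linear relationship is not significant at the 1% level.

Hypothesis test for the slope coefficient:

H₀: β₁ = 0 (no linear relationship)
H₁: β₁ ≠ 0 (linear relationship exists)

Test statistic: t = β̂₁ / SE(β̂₁) = -0.0186 / 0.3971 = -0.0468

With df = 20, the two-sided p-value for |t| = 0.0468 is 0.9630.

Decision rule: reject H₀ if p-value < α.
p-value = 0.9630 ≥ α = 0.01 → fail to reject H₀.

At α = 0.01 the data do not provide convincing evidence of a nonzero slope.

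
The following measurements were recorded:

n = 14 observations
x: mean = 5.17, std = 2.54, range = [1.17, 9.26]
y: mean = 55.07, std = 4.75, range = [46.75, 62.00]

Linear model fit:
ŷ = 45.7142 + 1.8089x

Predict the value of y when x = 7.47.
ŷ = 59.2267

To predict y for x = 7.47, substitute into the regression equation:

ŷ = 45.7142 + 1.8089 × 7.47
ŷ = 45.7142 + 13.5125
ŷ = 59.2267

This is the fitted mean response at that x — an individual observation would come with a wider prediction interval.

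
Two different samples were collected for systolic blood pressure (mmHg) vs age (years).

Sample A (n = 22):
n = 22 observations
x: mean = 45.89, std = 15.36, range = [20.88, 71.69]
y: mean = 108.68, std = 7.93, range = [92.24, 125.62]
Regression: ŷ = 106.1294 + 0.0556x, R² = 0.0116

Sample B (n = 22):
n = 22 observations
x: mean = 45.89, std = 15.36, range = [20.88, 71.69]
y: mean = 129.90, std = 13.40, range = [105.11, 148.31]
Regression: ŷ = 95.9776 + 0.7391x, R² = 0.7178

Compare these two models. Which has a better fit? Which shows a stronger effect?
Model B has the better fit (R² = 0.7178 vs 0.0116). Model B shows the stronger effect (|β₁| = 0.7391 vs 0.0556).

Model Comparison:

Fit — compare R²:
- Model A: R² = 0.0116 → 1.16% of variance in blood pressure explained
- Model B: R² = 0.7178 → 71.78% of variance in blood pressure explained
- 0.7178 > 0.0116 → Model B has the better fit

Which has the larger per-year effect? (|β₁|)
- Model A: β₁ = 0.0556 → predicted blood pressure rises 0.0556 mmHg per additional year of age
- Model B: β₁ = 0.7391 → predicted blood pressure rises 0.7391 mmHg per additional year of age
- |0.0556| < |0.7391| → Model B shows the stronger marginal effect

Notes:
- R² measures how tightly points cluster around the line; β₁ measures how steep the line is — they answer different questions.
- A better fit (higher R²) doesn't necessarily mean a more important relationship.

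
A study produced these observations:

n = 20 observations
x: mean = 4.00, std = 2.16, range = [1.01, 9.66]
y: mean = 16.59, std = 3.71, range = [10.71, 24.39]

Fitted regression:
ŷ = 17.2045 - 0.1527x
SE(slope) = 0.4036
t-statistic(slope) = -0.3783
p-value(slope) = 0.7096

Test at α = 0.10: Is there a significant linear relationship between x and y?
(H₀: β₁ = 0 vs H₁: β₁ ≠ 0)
Fail to reject H₀: p-value = 0.7096 ≥ α = 0.10. The linear relationship is not significant at the 10% level.

Hypothesis test for the slope coefficient:

H₀: β₁ = 0 (no linear relationship)
H₁: β₁ ≠ 0 (linear relationship exists)

Test statistic: t = β̂₁ / SE(β̂₁) = -0.1527 / 0.4036 = -0.3783

p = 0.7096: how often a slope estimate this far from 0 (in SE units) would arise by chance if β₁ were truly 0.

Decision rule: reject H₀ if p-value < α.
p-value = 0.7096 ≥ α = 0.10 → fail to reject H₀.

At α = 0.10 the data do not provide convincing evidence of a nonzero slope.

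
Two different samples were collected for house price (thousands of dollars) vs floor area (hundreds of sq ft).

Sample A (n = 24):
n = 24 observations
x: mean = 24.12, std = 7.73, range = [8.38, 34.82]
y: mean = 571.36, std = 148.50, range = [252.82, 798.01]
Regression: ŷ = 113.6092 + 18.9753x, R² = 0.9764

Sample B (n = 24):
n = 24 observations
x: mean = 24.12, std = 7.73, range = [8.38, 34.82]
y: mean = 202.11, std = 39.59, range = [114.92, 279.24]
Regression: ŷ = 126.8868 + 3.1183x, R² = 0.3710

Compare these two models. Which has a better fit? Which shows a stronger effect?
Model A has the better fit (R² = 0.9764 vs 0.3710). Model A shows the stronger effect (|β₁| = 18.9753 vs 3.1183).

Model Comparison:

Fit — compare R²:
- Model A: R² = 0.9764 → 97.64% of variance in house price explained
- Model B: R² = 0.3710 → 37.10% of variance in house price explained
- 0.9764 > 0.3710 → Model A has the better fit

Strength of effect — compare |β₁|:
- Model A: β₁ = 18.9753 → predicted house price rises 18.9753 thousand dollars per additional hundred sq ft of floor area
- Model B: β₁ = 3.1183 → predicted house price rises 3.1183 thousand dollars per additional hundred sq ft of floor area
- |18.9753| > |3.1183| → Model A shows the stronger marginal effect

Note: R² measures how tightly points cluster around the line; β₁ measures how steep the line is — they answer different questions.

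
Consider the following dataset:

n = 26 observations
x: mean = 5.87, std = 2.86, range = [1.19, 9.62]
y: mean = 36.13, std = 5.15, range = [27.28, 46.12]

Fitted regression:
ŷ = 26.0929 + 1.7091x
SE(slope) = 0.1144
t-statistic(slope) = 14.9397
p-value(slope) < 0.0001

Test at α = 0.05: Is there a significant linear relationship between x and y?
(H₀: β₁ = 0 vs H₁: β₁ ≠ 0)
Since p-value < 0.0001 < α = 0.05, reject H₀ — the slope is significantly different from 0.

Hypothesis test for the slope coefficient:

H₀: β₁ = 0 (no linear relationship)
H₁: β₁ ≠ 0 (linear relationship exists)

Test statistic: t = β̂₁ / SE(β̂₁) = 1.7091 / 0.1144 = 14.9397

p < 0.0001: how often a slope estimate this far from 0 (in SE units) would arise by chance if β₁ were truly 0.

Decision rule: reject H₀ if p-value < α.
p-value < 0.0001 < α = 0.05 → reject H₀.

There is sufficient evidence at the 5% significance level to conclude that a linear relationship exists between x and y.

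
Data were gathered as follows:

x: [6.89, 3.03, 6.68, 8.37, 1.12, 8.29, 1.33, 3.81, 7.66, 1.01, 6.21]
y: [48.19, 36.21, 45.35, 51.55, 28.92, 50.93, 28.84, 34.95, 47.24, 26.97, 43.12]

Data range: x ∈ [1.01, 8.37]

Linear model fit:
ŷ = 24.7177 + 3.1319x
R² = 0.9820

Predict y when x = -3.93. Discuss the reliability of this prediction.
ŷ = 12.4093, but this is extrapolation (below the data range [1.01, 8.37]) and may be unreliable.

Prediction calculation:
ŷ = 24.7177 + 3.1319 × (-3.93)
ŷ = 12.4093

Reliability:
- Data range: x ∈ [1.01, 8.37]
- Prediction point: x = -3.93 is 4.94 units below the observed range → this is EXTRAPOLATION, not interpolation

Why that matters here:
- The linear relationship may not hold outside the observed range
- R² describes fit only over the sampled x values; it says nothing about behaviour beyond them
- There are no observations near this x to validate the fitted line there

Report the number if required, but flag clearly that it is an extrapolation.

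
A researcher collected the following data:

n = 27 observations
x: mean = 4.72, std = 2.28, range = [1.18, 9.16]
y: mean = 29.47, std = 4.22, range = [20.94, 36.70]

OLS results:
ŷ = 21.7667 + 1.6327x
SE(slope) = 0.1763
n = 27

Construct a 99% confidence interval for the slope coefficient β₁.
The 99% CI for β₁ is (1.1413, 2.1241)

Confidence interval for the slope:

The 99% CI for β₁ is: β̂₁ ± t*(α/2, n-2) × SE(β̂₁)

Step 1: Find critical t-value
- Confidence level = 0.99
- Degrees of freedom = n - 2 = 27 - 2 = 25
- t*(α/2, 25) = 2.7874

Step 2: Calculate margin of error
Margin = 2.7874 × 0.1763 = 0.4914

Step 3: Construct interval
CI = 1.6327 ± 0.4914
CI = (1.1413, 2.1241)

Interpretation: We are 99% confident that the true slope β₁ lies between 1.1413 and 2.1241.
Both endpoints are positive, so the data support a genuinely positive slope at this confidence level.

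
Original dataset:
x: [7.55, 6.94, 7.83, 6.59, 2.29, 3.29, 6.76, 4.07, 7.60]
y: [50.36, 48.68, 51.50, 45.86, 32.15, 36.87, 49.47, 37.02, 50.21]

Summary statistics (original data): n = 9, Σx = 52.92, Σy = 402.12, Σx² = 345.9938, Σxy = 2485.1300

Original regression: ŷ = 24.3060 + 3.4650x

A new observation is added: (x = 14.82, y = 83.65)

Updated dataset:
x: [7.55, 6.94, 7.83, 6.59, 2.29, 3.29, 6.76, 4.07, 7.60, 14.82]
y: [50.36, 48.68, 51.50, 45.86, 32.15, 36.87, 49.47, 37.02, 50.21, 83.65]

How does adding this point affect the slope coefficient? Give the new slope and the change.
The slope changes from 3.4650 to 4.0674 (change of +0.6024, or +17.4%).

x = 14.82 lies well outside the original x-range [2.29, 7.83] (x̄ ≈ 5.88), so this observation has high leverage and can move the slope substantially.

Step 1: Update the sums with the new point (n goes from 9 to 10)
Σx  = 52.92 + 14.82 = 67.74
Σy  = 402.12 + 83.65 = 485.77
Σx² = 345.9938 + 14.82² = 345.9938 + 219.6324 = 565.6262
Σxy = 2485.1300 + 14.82×83.65 = 2485.1300 + 1239.6930 = 3724.8230

Step 2: Recompute the slope with b₁ = (nΣxy − ΣxΣy) / (nΣx² − (Σx)²)
Numerator   = 10×3724.8230 − 67.74×485.77 = 37248.2300 − 32906.0598 = 4342.1702
Denominator = 10×565.6262 − 67.74² = 5656.2620 − 4588.7076 = 1067.5544
b₁(new) = 4342.1702 / 1067.5544 = 4.0674

(Same formula on the original sums: (9×2485.1300 − 52.92×402.12) / (9×345.9938 − 52.92²) = 1085.9796 / 313.4178 = 3.4650, matching the given fit.)

Step 3: Change in slope
Δβ₁ = 4.0674 − 3.4650 = +0.6024
Relative change = +0.6024 / 3.4650 × 100% = +17.4%
→ the slope increases when the point is added.

A high-leverage point only changes the slope if it is off the original line; here y = 83.65 is above the original trend, so the slope increases.
In practice: examine leverage (hᵢ) and Cook's distance rather than deleting it automatically; check such a point for data-entry or measurement error.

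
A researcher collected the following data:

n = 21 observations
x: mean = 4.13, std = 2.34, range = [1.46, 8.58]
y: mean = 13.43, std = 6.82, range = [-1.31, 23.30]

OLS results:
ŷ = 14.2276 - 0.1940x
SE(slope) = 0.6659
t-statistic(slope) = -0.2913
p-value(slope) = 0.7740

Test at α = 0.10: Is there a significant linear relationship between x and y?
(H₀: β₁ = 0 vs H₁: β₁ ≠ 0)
Fail to reject H₀: p-value = 0.7740 ≥ α = 0.10. The linear relationship is not significant at the 10% level.

Hypothesis test for the slope coefficient:

H₀: β₁ = 0 (no linear relationship)
H₁: β₁ ≠ 0 (linear relationship exists)

Test statistic: t = β̂₁ / SE(β̂₁) = -0.1940 / 0.6659 = -0.2913

With df = 19, the two-sided p-value for |t| = 0.2913 is 0.7740.

Decision rule: reject H₀ if p-value < α.
p-value = 0.7740 ≥ α = 0.10 → fail to reject H₀.

There is not sufficient evidence at the 10% significance level to conclude that a linear relationship exists between x and y.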